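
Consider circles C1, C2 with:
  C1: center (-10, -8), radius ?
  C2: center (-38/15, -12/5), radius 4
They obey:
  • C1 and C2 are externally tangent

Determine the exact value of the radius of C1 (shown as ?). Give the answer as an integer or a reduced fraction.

1. [ext C1·C2]  r_C1² + 8r_C1 − 640/9 = 0  ⇒  r_C1 = 16/3 (r>0 drops 1)

16/3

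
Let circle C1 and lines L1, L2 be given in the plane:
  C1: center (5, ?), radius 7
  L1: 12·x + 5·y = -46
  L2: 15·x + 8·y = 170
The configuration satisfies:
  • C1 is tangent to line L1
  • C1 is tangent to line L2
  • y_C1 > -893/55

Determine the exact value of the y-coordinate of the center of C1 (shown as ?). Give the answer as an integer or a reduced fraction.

-3

1. [C1‖L1]  y_C1² + (212/5)y_C1 + 591/5 = 0  ⇒  y_C1 = -197/5 or -3
2. [C1‖L2]  y_C1² − (95/4)y_C1 − 321/4 = 0  ⇒  y_C1 = -3 or 107/4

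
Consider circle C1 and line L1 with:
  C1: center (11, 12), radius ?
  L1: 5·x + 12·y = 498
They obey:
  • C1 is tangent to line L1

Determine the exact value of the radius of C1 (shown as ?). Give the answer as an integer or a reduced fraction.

23

1. [C1‖L1]  r_C1² − 529 = 0  ⇒  r_C1 = 23 (r>0 drops 1)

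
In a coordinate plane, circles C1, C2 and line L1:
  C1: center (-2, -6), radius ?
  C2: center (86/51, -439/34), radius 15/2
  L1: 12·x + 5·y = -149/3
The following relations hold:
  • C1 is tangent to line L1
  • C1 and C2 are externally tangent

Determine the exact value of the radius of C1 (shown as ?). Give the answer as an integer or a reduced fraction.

1/3

1. [C1‖L1]  r_C1² − 1/9 = 0  ⇒  r_C1 = 1/3 (r>0 drops 1)
2. [ext C1·C2]  r_C1² + 15r_C1 − 46/9 = 0  ⇒  r_C1 = 1/3 (r>0 drops 1)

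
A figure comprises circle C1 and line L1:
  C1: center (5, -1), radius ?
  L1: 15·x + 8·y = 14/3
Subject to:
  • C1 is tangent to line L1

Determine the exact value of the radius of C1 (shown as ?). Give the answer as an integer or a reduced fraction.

1. [C1‖L1]  r_C1² − 121/9 = 0  ⇒  r_C1 = 11/3 (r>0 drops 1)

11/3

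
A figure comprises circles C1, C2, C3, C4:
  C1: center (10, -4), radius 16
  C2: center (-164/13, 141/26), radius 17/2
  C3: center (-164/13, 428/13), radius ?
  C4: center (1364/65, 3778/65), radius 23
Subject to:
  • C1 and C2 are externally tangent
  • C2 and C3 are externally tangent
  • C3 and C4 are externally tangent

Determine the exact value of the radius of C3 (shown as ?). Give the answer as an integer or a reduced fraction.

1. [ext C2·C3]  r_C3² + 17r_C3 − 684 = 0  ⇒  r_C3 = 19 (r>0 drops 1)
2. [ext C3·C4]  r_C3² + 46r_C3 − 1235 = 0  ⇒  r_C3 = 19 (r>0 drops 1)

19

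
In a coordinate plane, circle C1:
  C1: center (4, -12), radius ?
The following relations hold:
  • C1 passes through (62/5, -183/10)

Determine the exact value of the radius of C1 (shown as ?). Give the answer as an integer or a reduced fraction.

21/2

1. [C1∋P]  r_C1² − 441/4 = 0  ⇒  r_C1 = 21/2 (r>0 drops 1)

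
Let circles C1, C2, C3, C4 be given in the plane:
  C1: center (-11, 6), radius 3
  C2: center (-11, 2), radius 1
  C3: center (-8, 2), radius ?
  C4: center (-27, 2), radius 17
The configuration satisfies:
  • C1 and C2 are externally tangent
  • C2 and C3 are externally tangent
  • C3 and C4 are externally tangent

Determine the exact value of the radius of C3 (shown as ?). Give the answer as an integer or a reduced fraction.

2

1. [ext C2·C3]  r_C3² + 2r_C3 − 8 = 0  ⇒  r_C3 = 2 (r>0 drops 1)
2. [ext C3·C4]  r_C3² + 34r_C3 − 72 = 0  ⇒  r_C3 = 2 (r>0 drops 1)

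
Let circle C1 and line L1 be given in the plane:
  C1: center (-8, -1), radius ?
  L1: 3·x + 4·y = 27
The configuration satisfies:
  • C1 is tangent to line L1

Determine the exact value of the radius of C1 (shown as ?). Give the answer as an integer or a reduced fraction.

11

1. [C1‖L1]  r_C1² − 121 = 0  ⇒  r_C1 = 11 (r>0 drops 1)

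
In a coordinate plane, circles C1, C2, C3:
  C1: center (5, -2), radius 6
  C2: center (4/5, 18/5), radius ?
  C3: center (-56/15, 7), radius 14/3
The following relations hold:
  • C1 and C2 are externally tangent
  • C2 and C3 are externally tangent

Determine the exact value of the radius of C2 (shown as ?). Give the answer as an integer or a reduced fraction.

1

1. [ext C1·C2]  r_C2² + 12r_C2 − 13 = 0  ⇒  r_C2 = 1 (r>0 drops 1)
2. [ext C2·C3]  r_C2² + (28/3)r_C2 − 31/3 = 0  ⇒  r_C2 = 1 (r>0 drops 1)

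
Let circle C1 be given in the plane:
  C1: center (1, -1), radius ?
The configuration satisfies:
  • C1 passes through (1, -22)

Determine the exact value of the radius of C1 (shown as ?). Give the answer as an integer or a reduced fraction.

1. [C1∋P]  r_C1² − 441 = 0  ⇒  r_C1 = 21 (r>0 drops 1)

21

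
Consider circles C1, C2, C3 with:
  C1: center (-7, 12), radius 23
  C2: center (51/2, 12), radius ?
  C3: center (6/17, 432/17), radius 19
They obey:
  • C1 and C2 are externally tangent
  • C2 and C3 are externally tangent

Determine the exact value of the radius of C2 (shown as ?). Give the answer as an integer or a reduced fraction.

1. [ext C1·C2]  r_C2² + 46r_C2 − 2109/4 = 0  ⇒  r_C2 = 19/2 (r>0 drops 1)
2. [ext C2·C3]  r_C2² + 38r_C2 − 1805/4 = 0  ⇒  r_C2 = 19/2 (r>0 drops 1)

19/2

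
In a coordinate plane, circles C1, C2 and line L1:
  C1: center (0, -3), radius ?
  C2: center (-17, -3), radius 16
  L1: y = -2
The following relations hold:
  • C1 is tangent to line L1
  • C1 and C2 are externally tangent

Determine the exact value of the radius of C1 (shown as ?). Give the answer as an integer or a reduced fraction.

1. [C1‖L1]  r_C1² − 1 = 0  ⇒  r_C1 = 1 (r>0 drops 1)
2. [ext C1·C2]  r_C1² + 32r_C1 − 33 = 0  ⇒  r_C1 = 1 (r>0 drops 1)

1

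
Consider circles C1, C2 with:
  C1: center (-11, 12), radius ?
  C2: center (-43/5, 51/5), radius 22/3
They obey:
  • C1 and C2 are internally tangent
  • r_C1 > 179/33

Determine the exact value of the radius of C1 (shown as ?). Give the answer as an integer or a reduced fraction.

31/3

1. [int C1,C2]  r_C1² − (44/3)r_C1 + 403/9 = 0  ⇒  r_C1 = 13/3 or 31/3
2. given r_C1 > 179/33: keep 31/3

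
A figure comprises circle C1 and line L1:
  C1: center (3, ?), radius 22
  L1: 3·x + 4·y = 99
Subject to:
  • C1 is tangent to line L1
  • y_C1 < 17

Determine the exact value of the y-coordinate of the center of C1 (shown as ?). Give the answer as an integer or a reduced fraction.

-5

1. [C1‖L1]  y_C1² − 45y_C1 − 250 = 0  ⇒  y_C1 = -5 or 50
2. given y_C1 < 17: keep -5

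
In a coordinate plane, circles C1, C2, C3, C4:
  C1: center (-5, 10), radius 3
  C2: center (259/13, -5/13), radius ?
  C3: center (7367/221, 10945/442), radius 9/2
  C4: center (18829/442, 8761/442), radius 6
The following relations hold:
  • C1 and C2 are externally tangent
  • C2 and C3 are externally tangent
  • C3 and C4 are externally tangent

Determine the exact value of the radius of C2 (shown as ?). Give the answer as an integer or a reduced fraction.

24

1. [ext C1·C2]  r_C2² + 6r_C2 − 720 = 0  ⇒  r_C2 = 24 (r>0 drops 1)
2. [ext C2·C3]  r_C2² + 9r_C2 − 792 = 0  ⇒  r_C2 = 24 (r>0 drops 1)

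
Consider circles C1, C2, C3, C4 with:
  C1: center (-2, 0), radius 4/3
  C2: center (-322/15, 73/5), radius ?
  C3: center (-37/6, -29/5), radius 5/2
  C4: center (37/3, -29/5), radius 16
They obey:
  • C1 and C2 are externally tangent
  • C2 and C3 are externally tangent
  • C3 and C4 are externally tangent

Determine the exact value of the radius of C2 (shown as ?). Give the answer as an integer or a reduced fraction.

1. [ext C1·C2]  r_C2² + (8/3)r_C2 − 1771/3 = 0  ⇒  r_C2 = 23 (r>0 drops 1)
2. [ext C2·C3]  r_C2² + 5r_C2 − 644 = 0  ⇒  r_C2 = 23 (r>0 drops 1)

23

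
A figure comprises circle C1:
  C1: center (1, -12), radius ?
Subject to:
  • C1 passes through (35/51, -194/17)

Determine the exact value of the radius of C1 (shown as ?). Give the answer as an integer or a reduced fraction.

1. [C1∋P]  r_C1² − 4/9 = 0  ⇒  r_C1 = 2/3 (r>0 drops 1)

2/3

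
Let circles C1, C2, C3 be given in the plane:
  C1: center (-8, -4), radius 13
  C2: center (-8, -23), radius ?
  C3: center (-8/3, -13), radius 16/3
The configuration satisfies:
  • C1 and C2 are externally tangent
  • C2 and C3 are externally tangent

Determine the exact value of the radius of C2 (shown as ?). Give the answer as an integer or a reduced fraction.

6

1. [ext C1·C2]  r_C2² + 26r_C2 − 192 = 0  ⇒  r_C2 = 6 (r>0 drops 1)
2. [ext C2·C3]  r_C2² + (32/3)r_C2 − 100 = 0  ⇒  r_C2 = 6 (r>0 drops 1)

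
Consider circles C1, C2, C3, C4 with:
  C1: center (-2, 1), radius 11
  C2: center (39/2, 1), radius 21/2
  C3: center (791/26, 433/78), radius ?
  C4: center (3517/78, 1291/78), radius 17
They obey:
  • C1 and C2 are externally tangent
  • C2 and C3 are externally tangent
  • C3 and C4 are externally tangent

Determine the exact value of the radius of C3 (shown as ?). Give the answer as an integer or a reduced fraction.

1. [ext C2·C3]  r_C3² + 21r_C3 − 268/9 = 0  ⇒  r_C3 = 4/3 (r>0 drops 1)
2. [ext C3·C4]  r_C3² + 34r_C3 − 424/9 = 0  ⇒  r_C3 = 4/3 (r>0 drops 1)

4/3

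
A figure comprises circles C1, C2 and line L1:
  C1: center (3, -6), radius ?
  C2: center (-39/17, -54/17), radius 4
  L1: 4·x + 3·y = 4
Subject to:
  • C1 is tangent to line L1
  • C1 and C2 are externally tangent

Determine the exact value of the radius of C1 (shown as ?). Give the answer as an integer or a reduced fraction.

1. [C1‖L1]  r_C1² − 4 = 0  ⇒  r_C1 = 2 (r>0 drops 1)
2. [ext C1·C2]  r_C1² + 8r_C1 − 20 = 0  ⇒  r_C1 = 2 (r>0 drops 1)

2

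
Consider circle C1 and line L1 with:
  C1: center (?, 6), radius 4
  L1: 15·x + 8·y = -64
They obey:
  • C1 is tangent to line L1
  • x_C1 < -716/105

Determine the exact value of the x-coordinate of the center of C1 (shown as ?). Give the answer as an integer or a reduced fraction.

1. [C1‖L1]  x_C1² + (224/15)x_C1 + 176/5 = 0  ⇒  x_C1 = -12 or -44/15
2. given x_C1 < -716/105: keep -12

-12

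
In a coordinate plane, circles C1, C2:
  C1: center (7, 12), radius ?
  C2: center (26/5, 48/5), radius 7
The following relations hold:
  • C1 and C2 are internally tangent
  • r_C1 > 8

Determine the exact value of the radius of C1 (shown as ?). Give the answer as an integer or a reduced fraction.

10

1. [int C1,C2]  r_C1² − 14r_C1 + 40 = 0  ⇒  r_C1 = 4 or 10
2. given r_C1 > 8: keep 10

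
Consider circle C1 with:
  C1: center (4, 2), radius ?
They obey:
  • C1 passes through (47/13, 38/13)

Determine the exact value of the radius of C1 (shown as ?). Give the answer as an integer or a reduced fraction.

1. [C1∋P]  r_C1² − 1 = 0  ⇒  r_C1 = 1 (r>0 drops 1)

1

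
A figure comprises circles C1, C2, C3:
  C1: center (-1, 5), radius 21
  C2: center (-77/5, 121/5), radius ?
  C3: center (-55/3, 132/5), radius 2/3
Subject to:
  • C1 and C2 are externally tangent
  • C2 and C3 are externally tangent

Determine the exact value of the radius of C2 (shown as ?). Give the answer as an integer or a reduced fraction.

1. [ext C1·C2]  r_C2² + 42r_C2 − 135 = 0  ⇒  r_C2 = 3 (r>0 drops 1)
2. [ext C2·C3]  r_C2² + (4/3)r_C2 − 13 = 0  ⇒  r_C2 = 3 (r>0 drops 1)

3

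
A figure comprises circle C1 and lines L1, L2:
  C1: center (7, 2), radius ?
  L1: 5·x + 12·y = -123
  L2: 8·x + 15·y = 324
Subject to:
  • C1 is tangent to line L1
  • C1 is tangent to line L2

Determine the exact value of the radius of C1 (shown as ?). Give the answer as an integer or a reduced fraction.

1. [C1‖L1]  r_C1² − 196 = 0  ⇒  r_C1 = 14 (r>0 drops 1)
2. [C1‖L2]  r_C1² − 196 = 0  ⇒  r_C1 = 14 (r>0 drops 1)

14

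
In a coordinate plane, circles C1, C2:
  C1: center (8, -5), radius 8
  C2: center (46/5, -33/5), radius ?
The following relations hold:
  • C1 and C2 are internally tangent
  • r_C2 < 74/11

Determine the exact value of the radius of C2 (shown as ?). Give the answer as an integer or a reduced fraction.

1. [int C1,C2]  r_C2² − 16r_C2 + 60 = 0  ⇒  r_C2 = 6 or 10
2. given r_C2 < 74/11: keep 6

6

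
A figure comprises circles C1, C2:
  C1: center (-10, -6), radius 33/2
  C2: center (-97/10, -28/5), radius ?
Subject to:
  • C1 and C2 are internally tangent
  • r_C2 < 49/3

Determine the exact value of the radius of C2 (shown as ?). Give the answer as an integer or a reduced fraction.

1. [int C1,C2]  r_C2² − 33r_C2 + 272 = 0  ⇒  r_C2 = 16 or 17
2. given r_C2 < 49/3: keep 16

16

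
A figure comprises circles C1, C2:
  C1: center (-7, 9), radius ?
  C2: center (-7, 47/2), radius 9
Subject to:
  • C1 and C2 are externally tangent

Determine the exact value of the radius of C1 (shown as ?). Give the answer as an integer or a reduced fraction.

1. [ext C1·C2]  r_C1² + 18r_C1 − 517/4 = 0  ⇒  r_C1 = 11/2 (r>0 drops 1)

11/2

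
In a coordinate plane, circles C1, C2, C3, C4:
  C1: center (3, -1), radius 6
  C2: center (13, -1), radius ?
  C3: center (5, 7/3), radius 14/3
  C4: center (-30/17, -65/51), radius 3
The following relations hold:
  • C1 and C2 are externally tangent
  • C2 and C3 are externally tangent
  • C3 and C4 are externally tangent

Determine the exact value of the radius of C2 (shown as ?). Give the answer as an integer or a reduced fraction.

4

1. [ext C1·C2]  r_C2² + 12r_C2 − 64 = 0  ⇒  r_C2 = 4 (r>0 drops 1)
2. [ext C2·C3]  r_C2² + (28/3)r_C2 − 160/3 = 0  ⇒  r_C2 = 4 (r>0 drops 1)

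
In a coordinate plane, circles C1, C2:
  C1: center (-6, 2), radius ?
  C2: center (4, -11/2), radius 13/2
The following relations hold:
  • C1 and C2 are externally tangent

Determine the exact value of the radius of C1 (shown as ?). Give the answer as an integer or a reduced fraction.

6

1. [ext C1·C2]  r_C1² + 13r_C1 − 114 = 0  ⇒  r_C1 = 6 (r>0 drops 1)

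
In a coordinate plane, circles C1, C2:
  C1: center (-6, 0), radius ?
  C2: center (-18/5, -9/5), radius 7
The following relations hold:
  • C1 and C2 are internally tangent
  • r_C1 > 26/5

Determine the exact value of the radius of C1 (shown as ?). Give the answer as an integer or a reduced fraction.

1. [int C1,C2]  r_C1² − 14r_C1 + 40 = 0  ⇒  r_C1 = 4 or 10
2. given r_C1 > 26/5: keep 10

10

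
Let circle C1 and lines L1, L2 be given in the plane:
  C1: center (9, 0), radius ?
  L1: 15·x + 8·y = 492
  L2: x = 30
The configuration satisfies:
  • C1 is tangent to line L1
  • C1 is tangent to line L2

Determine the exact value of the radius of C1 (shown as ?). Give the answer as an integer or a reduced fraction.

1. [C1‖L1]  r_C1² − 441 = 0  ⇒  r_C1 = 21 (r>0 drops 1)
2. [C1‖L2]  r_C1² − 441 = 0  ⇒  r_C1 = 21 (r>0 drops 1)

21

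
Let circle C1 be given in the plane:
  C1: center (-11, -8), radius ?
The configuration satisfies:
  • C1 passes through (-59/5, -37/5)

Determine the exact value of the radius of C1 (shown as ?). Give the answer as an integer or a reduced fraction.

1

1. [C1∋P]  r_C1² − 1 = 0  ⇒  r_C1 = 1 (r>0 drops 1)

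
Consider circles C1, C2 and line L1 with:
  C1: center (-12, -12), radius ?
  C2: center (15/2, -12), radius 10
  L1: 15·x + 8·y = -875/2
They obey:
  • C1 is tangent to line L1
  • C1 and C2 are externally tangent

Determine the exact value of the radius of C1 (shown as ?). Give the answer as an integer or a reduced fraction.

1. [C1‖L1]  r_C1² − 361/4 = 0  ⇒  r_C1 = 19/2 (r>0 drops 1)
2. [ext C1·C2]  r_C1² + 20r_C1 − 1121/4 = 0  ⇒  r_C1 = 19/2 (r>0 drops 1)

19/2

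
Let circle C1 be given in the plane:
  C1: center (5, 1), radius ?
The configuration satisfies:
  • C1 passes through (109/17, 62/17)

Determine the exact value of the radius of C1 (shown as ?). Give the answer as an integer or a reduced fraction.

1. [C1∋P]  r_C1² − 9 = 0  ⇒  r_C1 = 3 (r>0 drops 1)

3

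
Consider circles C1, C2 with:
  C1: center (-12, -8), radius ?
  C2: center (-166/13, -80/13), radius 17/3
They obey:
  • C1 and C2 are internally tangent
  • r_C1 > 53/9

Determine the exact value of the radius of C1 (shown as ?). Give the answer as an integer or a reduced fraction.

23/3

1. [int C1,C2]  r_C1² − (34/3)r_C1 + 253/9 = 0  ⇒  r_C1 = 11/3 or 23/3
2. given r_C1 > 53/9: keep 23/3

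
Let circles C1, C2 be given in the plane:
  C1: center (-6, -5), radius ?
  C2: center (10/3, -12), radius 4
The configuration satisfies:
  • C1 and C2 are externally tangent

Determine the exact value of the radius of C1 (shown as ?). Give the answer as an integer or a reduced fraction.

1. [ext C1·C2]  r_C1² + 8r_C1 − 1081/9 = 0  ⇒  r_C1 = 23/3 (r>0 drops 1)

23/3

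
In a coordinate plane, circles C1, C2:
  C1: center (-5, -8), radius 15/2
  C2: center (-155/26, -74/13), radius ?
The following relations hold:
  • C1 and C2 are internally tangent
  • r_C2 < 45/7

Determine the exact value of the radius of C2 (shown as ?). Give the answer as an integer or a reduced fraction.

1. [int C1,C2]  r_C2² − 15r_C2 + 50 = 0  ⇒  r_C2 = 5 or 10
2. given r_C2 < 45/7: keep 5

5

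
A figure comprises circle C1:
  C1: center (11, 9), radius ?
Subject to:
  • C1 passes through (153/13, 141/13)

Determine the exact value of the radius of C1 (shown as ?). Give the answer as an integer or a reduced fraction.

2

1. [C1∋P]  r_C1² − 4 = 0  ⇒  r_C1 = 2 (r>0 drops 1)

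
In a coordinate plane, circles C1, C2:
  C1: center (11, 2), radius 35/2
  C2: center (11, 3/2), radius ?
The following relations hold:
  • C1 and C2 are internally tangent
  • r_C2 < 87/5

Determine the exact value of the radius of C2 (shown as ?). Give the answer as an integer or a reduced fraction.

1. [int C1,C2]  r_C2² − 35r_C2 + 306 = 0  ⇒  r_C2 = 17 or 18
2. given r_C2 < 87/5: keep 17

17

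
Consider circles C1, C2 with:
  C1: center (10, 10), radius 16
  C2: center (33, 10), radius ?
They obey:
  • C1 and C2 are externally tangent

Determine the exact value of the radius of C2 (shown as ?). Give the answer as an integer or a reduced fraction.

1. [ext C1·C2]  r_C2² + 32r_C2 − 273 = 0  ⇒  r_C2 = 7 (r>0 drops 1)

7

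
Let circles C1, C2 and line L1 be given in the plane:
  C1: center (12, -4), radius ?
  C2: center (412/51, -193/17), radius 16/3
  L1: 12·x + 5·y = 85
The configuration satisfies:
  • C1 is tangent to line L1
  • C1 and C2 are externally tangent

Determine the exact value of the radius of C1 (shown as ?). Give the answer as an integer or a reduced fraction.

1. [C1‖L1]  r_C1² − 9 = 0  ⇒  r_C1 = 3 (r>0 drops 1)
2. [ext C1·C2]  r_C1² + (32/3)r_C1 − 41 = 0  ⇒  r_C1 = 3 (r>0 drops 1)

3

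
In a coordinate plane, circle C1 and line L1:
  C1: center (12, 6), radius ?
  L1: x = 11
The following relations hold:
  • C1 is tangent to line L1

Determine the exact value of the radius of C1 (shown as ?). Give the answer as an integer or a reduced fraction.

1

1. [C1‖L1]  r_C1² − 1 = 0  ⇒  r_C1 = 1 (r>0 drops 1)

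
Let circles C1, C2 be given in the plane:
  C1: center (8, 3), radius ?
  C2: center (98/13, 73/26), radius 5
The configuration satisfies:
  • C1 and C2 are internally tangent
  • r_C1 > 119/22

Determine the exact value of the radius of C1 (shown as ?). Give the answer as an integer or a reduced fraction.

1. [int C1,C2]  r_C1² − 10r_C1 + 99/4 = 0  ⇒  r_C1 = 9/2 or 11/2
2. given r_C1 > 119/22: keep 11/2

11/2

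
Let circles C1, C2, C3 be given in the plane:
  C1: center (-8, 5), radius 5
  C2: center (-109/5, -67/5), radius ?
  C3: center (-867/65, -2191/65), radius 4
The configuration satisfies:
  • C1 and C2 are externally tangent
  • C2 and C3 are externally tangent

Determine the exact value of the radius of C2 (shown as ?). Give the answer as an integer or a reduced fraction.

1. [ext C1·C2]  r_C2² + 10r_C2 − 504 = 0  ⇒  r_C2 = 18 (r>0 drops 1)
2. [ext C2·C3]  r_C2² + 8r_C2 − 468 = 0  ⇒  r_C2 = 18 (r>0 drops 1)

18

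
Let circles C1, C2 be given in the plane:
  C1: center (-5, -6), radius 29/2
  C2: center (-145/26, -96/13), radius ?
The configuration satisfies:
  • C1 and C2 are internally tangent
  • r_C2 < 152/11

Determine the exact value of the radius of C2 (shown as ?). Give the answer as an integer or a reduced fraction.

1. [int C1,C2]  r_C2² − 29r_C2 + 208 = 0  ⇒  r_C2 = 13 or 16
2. given r_C2 < 152/11: keep 13

13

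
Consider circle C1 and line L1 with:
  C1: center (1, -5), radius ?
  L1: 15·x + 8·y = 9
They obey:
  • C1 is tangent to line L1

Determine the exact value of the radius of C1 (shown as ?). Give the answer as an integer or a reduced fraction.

2

1. [C1‖L1]  r_C1² − 4 = 0  ⇒  r_C1 = 2 (r>0 drops 1)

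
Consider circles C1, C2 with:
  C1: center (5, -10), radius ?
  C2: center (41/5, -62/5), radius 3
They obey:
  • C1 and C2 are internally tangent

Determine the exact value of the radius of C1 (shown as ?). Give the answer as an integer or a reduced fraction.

1. [int C1,C2]  r_C1² − 6r_C1 − 7 = 0  ⇒  r_C1 = 7 (r>0 drops 1)

7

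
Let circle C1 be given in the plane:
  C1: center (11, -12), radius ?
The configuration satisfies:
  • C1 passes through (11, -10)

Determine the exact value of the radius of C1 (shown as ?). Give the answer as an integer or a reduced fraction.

2

1. [C1∋P]  r_C1² − 4 = 0  ⇒  r_C1 = 2 (r>0 drops 1)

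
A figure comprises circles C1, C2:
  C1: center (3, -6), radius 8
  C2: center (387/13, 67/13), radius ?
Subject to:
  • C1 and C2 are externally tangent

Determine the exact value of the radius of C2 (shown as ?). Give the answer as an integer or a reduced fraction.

1. [ext C1·C2]  r_C2² + 16r_C2 − 777 = 0  ⇒  r_C2 = 21 (r>0 drops 1)

21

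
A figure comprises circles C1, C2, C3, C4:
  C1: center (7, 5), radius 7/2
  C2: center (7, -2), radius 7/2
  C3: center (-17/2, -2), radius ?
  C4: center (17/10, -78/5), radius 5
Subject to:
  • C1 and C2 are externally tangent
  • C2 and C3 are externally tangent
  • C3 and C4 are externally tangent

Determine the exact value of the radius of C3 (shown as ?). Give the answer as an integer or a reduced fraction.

1. [ext C2·C3]  r_C3² + 7r_C3 − 228 = 0  ⇒  r_C3 = 12 (r>0 drops 1)
2. [ext C3·C4]  r_C3² + 10r_C3 − 264 = 0  ⇒  r_C3 = 12 (r>0 drops 1)

12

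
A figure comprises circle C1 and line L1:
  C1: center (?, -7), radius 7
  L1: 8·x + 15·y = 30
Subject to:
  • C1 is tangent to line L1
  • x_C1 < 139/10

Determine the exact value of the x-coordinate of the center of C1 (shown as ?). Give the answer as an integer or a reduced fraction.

2

1. [C1‖L1]  x_C1² − (135/4)x_C1 + 127/2 = 0  ⇒  x_C1 = 2 or 127/4
2. given x_C1 < 139/10: keep 2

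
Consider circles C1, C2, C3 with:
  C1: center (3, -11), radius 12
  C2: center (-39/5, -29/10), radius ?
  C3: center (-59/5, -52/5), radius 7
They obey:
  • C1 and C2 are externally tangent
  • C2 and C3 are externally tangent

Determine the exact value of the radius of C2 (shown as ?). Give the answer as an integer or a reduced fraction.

3/2

1. [ext C1·C2]  r_C2² + 24r_C2 − 153/4 = 0  ⇒  r_C2 = 3/2 (r>0 drops 1)
2. [ext C2·C3]  r_C2² + 14r_C2 − 93/4 = 0  ⇒  r_C2 = 3/2 (r>0 drops 1)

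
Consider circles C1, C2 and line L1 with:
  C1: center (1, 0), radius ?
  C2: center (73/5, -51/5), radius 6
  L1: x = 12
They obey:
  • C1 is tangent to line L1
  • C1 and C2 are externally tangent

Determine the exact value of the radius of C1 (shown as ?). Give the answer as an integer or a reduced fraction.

11

1. [C1‖L1]  r_C1² − 121 = 0  ⇒  r_C1 = 11 (r>0 drops 1)
2. [ext C1·C2]  r_C1² + 12r_C1 − 253 = 0  ⇒  r_C1 = 11 (r>0 drops 1)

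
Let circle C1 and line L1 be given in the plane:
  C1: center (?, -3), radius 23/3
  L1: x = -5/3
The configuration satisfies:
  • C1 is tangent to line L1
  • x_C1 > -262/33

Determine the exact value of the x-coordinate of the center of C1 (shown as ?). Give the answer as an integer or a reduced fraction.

6

1. [C1‖L1]  x_C1² + (10/3)x_C1 − 56 = 0  ⇒  x_C1 = -28/3 or 6
2. given x_C1 > -262/33: keep 6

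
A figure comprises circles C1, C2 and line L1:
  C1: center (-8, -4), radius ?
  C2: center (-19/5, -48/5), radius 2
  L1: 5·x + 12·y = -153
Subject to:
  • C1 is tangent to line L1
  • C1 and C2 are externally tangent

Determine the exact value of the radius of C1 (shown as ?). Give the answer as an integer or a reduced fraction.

5

1. [C1‖L1]  r_C1² − 25 = 0  ⇒  r_C1 = 5 (r>0 drops 1)
2. [ext C1·C2]  r_C1² + 4r_C1 − 45 = 0  ⇒  r_C1 = 5 (r>0 drops 1)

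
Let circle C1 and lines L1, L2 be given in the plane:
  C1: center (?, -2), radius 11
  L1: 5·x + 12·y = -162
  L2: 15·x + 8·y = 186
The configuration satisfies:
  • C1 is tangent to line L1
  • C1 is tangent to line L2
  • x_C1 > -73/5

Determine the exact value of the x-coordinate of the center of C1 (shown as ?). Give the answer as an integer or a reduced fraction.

1

1. [C1‖L1]  x_C1² + (276/5)x_C1 − 281/5 = 0  ⇒  x_C1 = -281/5 or 1
2. [C1‖L2]  x_C1² − (404/15)x_C1 + 389/15 = 0  ⇒  x_C1 = 1 or 389/15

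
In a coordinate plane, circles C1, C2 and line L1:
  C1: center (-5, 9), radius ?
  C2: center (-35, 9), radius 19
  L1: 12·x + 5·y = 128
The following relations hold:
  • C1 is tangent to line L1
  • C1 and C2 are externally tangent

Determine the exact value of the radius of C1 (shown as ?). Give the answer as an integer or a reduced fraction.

11

1. [C1‖L1]  r_C1² − 121 = 0  ⇒  r_C1 = 11 (r>0 drops 1)
2. [ext C1·C2]  r_C1² + 38r_C1 − 539 = 0  ⇒  r_C1 = 11 (r>0 drops 1)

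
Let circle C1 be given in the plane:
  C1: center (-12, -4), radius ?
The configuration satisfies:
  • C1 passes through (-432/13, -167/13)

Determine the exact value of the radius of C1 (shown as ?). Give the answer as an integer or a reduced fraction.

23

1. [C1∋P]  r_C1² − 529 = 0  ⇒  r_C1 = 23 (r>0 drops 1)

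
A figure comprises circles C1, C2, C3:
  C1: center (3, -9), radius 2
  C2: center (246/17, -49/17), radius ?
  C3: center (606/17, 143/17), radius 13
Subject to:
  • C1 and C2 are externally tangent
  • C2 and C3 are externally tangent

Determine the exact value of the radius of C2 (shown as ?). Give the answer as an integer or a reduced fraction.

1. [ext C1·C2]  r_C2² + 4r_C2 − 165 = 0  ⇒  r_C2 = 11 (r>0 drops 1)
2. [ext C2·C3]  r_C2² + 26r_C2 − 407 = 0  ⇒  r_C2 = 11 (r>0 drops 1)

11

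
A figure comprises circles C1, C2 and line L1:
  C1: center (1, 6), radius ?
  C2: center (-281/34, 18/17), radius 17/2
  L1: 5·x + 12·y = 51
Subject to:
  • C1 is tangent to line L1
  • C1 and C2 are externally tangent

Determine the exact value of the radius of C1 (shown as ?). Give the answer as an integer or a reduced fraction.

1. [C1‖L1]  r_C1² − 4 = 0  ⇒  r_C1 = 2 (r>0 drops 1)
2. [ext C1·C2]  r_C1² + 17r_C1 − 38 = 0  ⇒  r_C1 = 2 (r>0 drops 1)

2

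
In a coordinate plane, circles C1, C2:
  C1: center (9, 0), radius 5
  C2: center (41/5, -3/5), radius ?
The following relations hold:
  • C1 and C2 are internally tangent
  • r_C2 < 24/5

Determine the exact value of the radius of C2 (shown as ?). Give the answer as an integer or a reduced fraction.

4

1. [int C1,C2]  r_C2² − 10r_C2 + 24 = 0  ⇒  r_C2 = 4 or 6
2. given r_C2 < 24/5: keep 4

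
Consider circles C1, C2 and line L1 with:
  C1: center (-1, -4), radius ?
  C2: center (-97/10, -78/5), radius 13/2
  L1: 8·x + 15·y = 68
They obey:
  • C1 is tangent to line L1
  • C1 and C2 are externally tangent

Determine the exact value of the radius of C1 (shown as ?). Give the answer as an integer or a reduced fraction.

8

1. [C1‖L1]  r_C1² − 64 = 0  ⇒  r_C1 = 8 (r>0 drops 1)
2. [ext C1·C2]  r_C1² + 13r_C1 − 168 = 0  ⇒  r_C1 = 8 (r>0 drops 1)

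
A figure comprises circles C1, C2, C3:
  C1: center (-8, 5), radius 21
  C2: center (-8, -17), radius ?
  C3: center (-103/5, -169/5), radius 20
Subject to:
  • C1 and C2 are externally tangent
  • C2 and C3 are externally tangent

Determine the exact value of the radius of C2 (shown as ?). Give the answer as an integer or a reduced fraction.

1

1. [ext C1·C2]  r_C2² + 42r_C2 − 43 = 0  ⇒  r_C2 = 1 (r>0 drops 1)
2. [ext C2·C3]  r_C2² + 40r_C2 − 41 = 0  ⇒  r_C2 = 1 (r>0 drops 1)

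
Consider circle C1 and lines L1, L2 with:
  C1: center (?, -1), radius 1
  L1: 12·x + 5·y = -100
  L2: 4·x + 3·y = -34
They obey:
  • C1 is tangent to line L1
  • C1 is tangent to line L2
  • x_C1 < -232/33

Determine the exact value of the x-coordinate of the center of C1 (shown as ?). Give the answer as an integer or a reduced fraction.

1. [C1‖L1]  x_C1² + (95/6)x_C1 + 123/2 = 0  ⇒  x_C1 = -9 or -41/6
2. [C1‖L2]  x_C1² + (31/2)x_C1 + 117/2 = 0  ⇒  x_C1 = -9 or -13/2

-9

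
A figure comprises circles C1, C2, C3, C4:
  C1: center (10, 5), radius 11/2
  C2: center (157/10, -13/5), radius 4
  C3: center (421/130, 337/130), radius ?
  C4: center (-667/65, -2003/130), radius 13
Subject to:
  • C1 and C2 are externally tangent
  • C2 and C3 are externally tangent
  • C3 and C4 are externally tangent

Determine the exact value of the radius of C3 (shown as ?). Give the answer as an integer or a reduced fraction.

1. [ext C2·C3]  r_C3² + 8r_C3 − 665/4 = 0  ⇒  r_C3 = 19/2 (r>0 drops 1)
2. [ext C3·C4]  r_C3² + 26r_C3 − 1349/4 = 0  ⇒  r_C3 = 19/2 (r>0 drops 1)

19/2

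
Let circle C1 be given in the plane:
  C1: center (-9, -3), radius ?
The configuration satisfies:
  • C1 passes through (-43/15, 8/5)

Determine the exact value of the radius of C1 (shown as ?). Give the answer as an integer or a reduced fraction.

1. [C1∋P]  r_C1² − 529/9 = 0  ⇒  r_C1 = 23/3 (r>0 drops 1)

23/3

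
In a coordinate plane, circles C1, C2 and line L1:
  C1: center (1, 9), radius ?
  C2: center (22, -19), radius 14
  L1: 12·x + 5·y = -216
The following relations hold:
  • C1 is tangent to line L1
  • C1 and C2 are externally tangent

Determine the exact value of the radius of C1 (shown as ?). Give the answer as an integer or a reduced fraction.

21

1. [C1‖L1]  r_C1² − 441 = 0  ⇒  r_C1 = 21 (r>0 drops 1)
2. [ext C1·C2]  r_C1² + 28r_C1 − 1029 = 0  ⇒  r_C1 = 21 (r>0 drops 1)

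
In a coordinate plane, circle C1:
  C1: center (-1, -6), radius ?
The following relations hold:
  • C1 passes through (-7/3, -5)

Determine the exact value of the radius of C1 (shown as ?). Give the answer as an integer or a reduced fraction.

5/3

1. [C1∋P]  r_C1² − 25/9 = 0  ⇒  r_C1 = 5/3 (r>0 drops 1)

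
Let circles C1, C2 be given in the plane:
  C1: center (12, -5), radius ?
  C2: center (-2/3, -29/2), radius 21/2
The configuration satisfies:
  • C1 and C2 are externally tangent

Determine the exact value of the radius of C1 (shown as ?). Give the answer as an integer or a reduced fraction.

1. [ext C1·C2]  r_C1² + 21r_C1 − 1264/9 = 0  ⇒  r_C1 = 16/3 (r>0 drops 1)

16/3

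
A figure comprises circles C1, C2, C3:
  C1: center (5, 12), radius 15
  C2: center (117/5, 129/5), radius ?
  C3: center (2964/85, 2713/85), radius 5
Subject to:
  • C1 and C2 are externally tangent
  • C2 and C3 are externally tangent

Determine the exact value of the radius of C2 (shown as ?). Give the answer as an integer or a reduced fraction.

8

1. [ext C1·C2]  r_C2² + 30r_C2 − 304 = 0  ⇒  r_C2 = 8 (r>0 drops 1)
2. [ext C2·C3]  r_C2² + 10r_C2 − 144 = 0  ⇒  r_C2 = 8 (r>0 drops 1)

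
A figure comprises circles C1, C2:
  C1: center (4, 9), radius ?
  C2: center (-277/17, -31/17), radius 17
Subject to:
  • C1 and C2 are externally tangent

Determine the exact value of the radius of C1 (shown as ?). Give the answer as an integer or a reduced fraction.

1. [ext C1·C2]  r_C1² + 34r_C1 − 240 = 0  ⇒  r_C1 = 6 (r>0 drops 1)

6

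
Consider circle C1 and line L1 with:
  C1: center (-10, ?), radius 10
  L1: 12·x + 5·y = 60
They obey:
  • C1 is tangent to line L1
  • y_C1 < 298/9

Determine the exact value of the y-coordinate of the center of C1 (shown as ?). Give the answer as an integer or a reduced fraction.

1. [C1‖L1]  y_C1² − 72y_C1 + 620 = 0  ⇒  y_C1 = 10 or 62
2. given y_C1 < 298/9: keep 10

10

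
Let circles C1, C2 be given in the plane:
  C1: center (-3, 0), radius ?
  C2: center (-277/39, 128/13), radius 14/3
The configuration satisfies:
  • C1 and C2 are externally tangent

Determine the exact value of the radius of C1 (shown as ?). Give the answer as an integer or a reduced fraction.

6

1. [ext C1·C2]  r_C1² + (28/3)r_C1 − 92 = 0  ⇒  r_C1 = 6 (r>0 drops 1)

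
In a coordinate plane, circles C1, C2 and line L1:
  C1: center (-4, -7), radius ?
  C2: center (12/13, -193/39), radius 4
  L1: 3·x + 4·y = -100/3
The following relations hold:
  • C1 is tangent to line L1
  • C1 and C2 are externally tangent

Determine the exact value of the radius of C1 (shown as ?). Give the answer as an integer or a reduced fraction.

4/3

1. [C1‖L1]  r_C1² − 16/9 = 0  ⇒  r_C1 = 4/3 (r>0 drops 1)
2. [ext C1·C2]  r_C1² + 8r_C1 − 112/9 = 0  ⇒  r_C1 = 4/3 (r>0 drops 1)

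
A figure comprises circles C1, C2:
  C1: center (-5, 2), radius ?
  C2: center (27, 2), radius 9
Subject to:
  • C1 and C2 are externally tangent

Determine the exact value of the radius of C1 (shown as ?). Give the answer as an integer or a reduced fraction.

23

1. [ext C1·C2]  r_C1² + 18r_C1 − 943 = 0  ⇒  r_C1 = 23 (r>0 drops 1)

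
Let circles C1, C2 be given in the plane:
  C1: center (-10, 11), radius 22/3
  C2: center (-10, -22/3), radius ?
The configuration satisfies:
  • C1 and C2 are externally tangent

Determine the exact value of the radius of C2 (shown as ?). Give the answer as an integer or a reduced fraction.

11

1. [ext C1·C2]  r_C2² + (44/3)r_C2 − 847/3 = 0  ⇒  r_C2 = 11 (r>0 drops 1)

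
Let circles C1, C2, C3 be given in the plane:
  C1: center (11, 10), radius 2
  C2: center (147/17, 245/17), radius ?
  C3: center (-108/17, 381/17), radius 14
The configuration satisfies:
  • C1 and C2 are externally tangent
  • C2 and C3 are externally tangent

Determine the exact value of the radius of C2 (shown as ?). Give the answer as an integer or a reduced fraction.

1. [ext C1·C2]  r_C2² + 4r_C2 − 21 = 0  ⇒  r_C2 = 3 (r>0 drops 1)
2. [ext C2·C3]  r_C2² + 28r_C2 − 93 = 0  ⇒  r_C2 = 3 (r>0 drops 1)

3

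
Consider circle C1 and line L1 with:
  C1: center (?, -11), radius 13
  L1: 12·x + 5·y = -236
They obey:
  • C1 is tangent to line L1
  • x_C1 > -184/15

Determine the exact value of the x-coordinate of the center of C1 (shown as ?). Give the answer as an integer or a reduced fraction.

-1

1. [C1‖L1]  x_C1² + (181/6)x_C1 + 175/6 = 0  ⇒  x_C1 = -175/6 or -1
2. given x_C1 > -184/15: keep -1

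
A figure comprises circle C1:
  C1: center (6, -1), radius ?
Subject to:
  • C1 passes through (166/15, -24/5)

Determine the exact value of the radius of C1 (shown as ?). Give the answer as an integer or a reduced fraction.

19/3

1. [C1∋P]  r_C1² − 361/9 = 0  ⇒  r_C1 = 19/3 (r>0 drops 1)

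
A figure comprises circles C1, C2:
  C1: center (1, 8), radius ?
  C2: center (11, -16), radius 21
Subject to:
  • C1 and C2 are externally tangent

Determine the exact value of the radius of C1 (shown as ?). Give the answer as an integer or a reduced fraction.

5

1. [ext C1·C2]  r_C1² + 42r_C1 − 235 = 0  ⇒  r_C1 = 5 (r>0 drops 1)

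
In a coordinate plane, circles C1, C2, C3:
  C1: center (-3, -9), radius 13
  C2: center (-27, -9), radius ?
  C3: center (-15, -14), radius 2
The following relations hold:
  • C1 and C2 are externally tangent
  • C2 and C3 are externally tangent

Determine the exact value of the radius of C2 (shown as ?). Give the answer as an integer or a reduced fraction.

1. [ext C1·C2]  r_C2² + 26r_C2 − 407 = 0  ⇒  r_C2 = 11 (r>0 drops 1)
2. [ext C2·C3]  r_C2² + 4r_C2 − 165 = 0  ⇒  r_C2 = 11 (r>0 drops 1)

11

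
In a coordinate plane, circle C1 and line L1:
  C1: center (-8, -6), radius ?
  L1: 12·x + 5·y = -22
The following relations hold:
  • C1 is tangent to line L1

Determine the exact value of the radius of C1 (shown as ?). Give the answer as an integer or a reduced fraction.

8

1. [C1‖L1]  r_C1² − 64 = 0  ⇒  r_C1 = 8 (r>0 drops 1)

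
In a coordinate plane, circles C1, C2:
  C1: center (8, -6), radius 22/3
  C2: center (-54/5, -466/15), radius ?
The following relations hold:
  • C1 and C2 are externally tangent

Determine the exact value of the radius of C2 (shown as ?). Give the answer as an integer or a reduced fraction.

1. [ext C1·C2]  r_C2² + (44/3)r_C2 − 928 = 0  ⇒  r_C2 = 24 (r>0 drops 1)

24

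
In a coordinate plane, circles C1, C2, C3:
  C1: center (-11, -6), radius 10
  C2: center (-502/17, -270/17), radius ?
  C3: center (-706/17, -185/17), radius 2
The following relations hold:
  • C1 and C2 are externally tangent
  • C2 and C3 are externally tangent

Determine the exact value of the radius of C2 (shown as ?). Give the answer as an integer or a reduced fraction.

1. [ext C1·C2]  r_C2² + 20r_C2 − 341 = 0  ⇒  r_C2 = 11 (r>0 drops 1)
2. [ext C2·C3]  r_C2² + 4r_C2 − 165 = 0  ⇒  r_C2 = 11 (r>0 drops 1)

11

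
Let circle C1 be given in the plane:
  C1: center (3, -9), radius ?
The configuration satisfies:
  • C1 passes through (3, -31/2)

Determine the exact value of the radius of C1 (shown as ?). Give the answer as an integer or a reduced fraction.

1. [C1∋P]  r_C1² − 169/4 = 0  ⇒  r_C1 = 13/2 (r>0 drops 1)

13/2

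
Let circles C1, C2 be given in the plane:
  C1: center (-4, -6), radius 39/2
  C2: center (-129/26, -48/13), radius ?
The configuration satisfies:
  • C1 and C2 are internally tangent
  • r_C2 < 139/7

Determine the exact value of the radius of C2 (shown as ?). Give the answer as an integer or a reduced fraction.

1. [int C1,C2]  r_C2² − 39r_C2 + 374 = 0  ⇒  r_C2 = 17 or 22
2. given r_C2 < 139/7: keep 17

17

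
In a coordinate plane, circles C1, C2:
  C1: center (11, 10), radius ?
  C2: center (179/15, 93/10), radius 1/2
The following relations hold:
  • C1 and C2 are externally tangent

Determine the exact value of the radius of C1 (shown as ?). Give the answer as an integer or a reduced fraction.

2/3

1. [ext C1·C2]  r_C1² + 1r_C1 − 10/9 = 0  ⇒  r_C1 = 2/3 (r>0 drops 1)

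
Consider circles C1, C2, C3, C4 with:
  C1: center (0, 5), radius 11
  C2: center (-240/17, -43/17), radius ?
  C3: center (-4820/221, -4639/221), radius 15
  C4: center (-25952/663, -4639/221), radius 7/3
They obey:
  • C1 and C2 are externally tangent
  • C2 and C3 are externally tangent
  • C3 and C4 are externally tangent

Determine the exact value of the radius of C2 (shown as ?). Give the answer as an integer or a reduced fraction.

1. [ext C1·C2]  r_C2² + 22r_C2 − 135 = 0  ⇒  r_C2 = 5 (r>0 drops 1)
2. [ext C2·C3]  r_C2² + 30r_C2 − 175 = 0  ⇒  r_C2 = 5 (r>0 drops 1)

5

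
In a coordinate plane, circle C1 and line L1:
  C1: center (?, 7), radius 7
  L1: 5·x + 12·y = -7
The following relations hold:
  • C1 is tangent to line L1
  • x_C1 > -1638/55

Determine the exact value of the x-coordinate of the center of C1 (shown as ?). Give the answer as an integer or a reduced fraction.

0

1. [C1‖L1]  x_C1² + (182/5)x_C1 = 0  ⇒  x_C1 = -182/5 or 0
2. given x_C1 > -1638/55: keep 0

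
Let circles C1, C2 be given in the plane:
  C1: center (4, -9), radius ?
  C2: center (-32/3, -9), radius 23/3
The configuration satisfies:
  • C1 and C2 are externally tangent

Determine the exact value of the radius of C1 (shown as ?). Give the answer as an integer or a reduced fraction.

1. [ext C1·C2]  r_C1² + (46/3)r_C1 − 469/3 = 0  ⇒  r_C1 = 7 (r>0 drops 1)

7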